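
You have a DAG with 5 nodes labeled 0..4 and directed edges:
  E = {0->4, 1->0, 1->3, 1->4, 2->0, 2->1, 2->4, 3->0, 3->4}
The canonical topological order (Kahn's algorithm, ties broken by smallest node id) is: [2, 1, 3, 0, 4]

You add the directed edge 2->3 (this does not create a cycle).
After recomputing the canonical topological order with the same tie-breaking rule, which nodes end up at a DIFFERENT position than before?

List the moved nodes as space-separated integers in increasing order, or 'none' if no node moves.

Old toposort: [2, 1, 3, 0, 4]
Added edge 2->3
Recompute Kahn (smallest-id tiebreak):
  initial in-degrees: [3, 1, 0, 2, 4]
  ready (indeg=0): [2]
  pop 2: indeg[0]->2; indeg[1]->0; indeg[3]->1; indeg[4]->3 | ready=[1] | order so far=[2]
  pop 1: indeg[0]->1; indeg[3]->0; indeg[4]->2 | ready=[3] | order so far=[2, 1]
  pop 3: indeg[0]->0; indeg[4]->1 | ready=[0] | order so far=[2, 1, 3]
  pop 0: indeg[4]->0 | ready=[4] | order so far=[2, 1, 3, 0]
  pop 4: no out-edges | ready=[] | order so far=[2, 1, 3, 0, 4]
New canonical toposort: [2, 1, 3, 0, 4]
Compare positions:
  Node 0: index 3 -> 3 (same)
  Node 1: index 1 -> 1 (same)
  Node 2: index 0 -> 0 (same)
  Node 3: index 2 -> 2 (same)
  Node 4: index 4 -> 4 (same)
Nodes that changed position: none

Answer: none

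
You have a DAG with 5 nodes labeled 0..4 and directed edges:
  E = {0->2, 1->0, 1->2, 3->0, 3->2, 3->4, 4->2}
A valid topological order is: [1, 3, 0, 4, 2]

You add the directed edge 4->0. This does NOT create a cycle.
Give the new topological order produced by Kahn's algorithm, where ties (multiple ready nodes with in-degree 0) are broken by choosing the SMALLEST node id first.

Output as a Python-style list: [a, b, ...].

Old toposort: [1, 3, 0, 4, 2]
Added edge: 4->0
Position of 4 (3) > position of 0 (2). Must reorder: 4 must now come before 0.
Run Kahn's algorithm (break ties by smallest node id):
  initial in-degrees: [3, 0, 4, 0, 1]
  ready (indeg=0): [1, 3]
  pop 1: indeg[0]->2; indeg[2]->3 | ready=[3] | order so far=[1]
  pop 3: indeg[0]->1; indeg[2]->2; indeg[4]->0 | ready=[4] | order so far=[1, 3]
  pop 4: indeg[0]->0; indeg[2]->1 | ready=[0] | order so far=[1, 3, 4]
  pop 0: indeg[2]->0 | ready=[2] | order so far=[1, 3, 4, 0]
  pop 2: no out-edges | ready=[] | order so far=[1, 3, 4, 0, 2]
  Result: [1, 3, 4, 0, 2]

Answer: [1, 3, 4, 0, 2]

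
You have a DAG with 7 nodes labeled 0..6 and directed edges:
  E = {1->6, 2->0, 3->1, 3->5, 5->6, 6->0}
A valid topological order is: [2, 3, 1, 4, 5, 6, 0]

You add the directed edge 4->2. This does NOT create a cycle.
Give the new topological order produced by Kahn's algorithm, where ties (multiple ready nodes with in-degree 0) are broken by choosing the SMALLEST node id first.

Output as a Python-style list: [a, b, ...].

Answer: [3, 1, 4, 2, 5, 6, 0]

Derivation:
Old toposort: [2, 3, 1, 4, 5, 6, 0]
Added edge: 4->2
Position of 4 (3) > position of 2 (0). Must reorder: 4 must now come before 2.
Run Kahn's algorithm (break ties by smallest node id):
  initial in-degrees: [2, 1, 1, 0, 0, 1, 2]
  ready (indeg=0): [3, 4]
  pop 3: indeg[1]->0; indeg[5]->0 | ready=[1, 4, 5] | order so far=[3]
  pop 1: indeg[6]->1 | ready=[4, 5] | order so far=[3, 1]
  pop 4: indeg[2]->0 | ready=[2, 5] | order so far=[3, 1, 4]
  pop 2: indeg[0]->1 | ready=[5] | order so far=[3, 1, 4, 2]
  pop 5: indeg[6]->0 | ready=[6] | order so far=[3, 1, 4, 2, 5]
  pop 6: indeg[0]->0 | ready=[0] | order so far=[3, 1, 4, 2, 5, 6]
  pop 0: no out-edges | ready=[] | order so far=[3, 1, 4, 2, 5, 6, 0]
  Result: [3, 1, 4, 2, 5, 6, 0]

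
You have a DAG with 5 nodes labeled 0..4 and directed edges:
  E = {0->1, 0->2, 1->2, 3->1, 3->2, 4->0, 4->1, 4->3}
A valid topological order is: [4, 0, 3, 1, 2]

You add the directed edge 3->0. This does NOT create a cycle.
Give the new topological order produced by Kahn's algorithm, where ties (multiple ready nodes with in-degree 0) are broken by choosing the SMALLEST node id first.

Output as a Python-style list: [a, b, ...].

Answer: [4, 3, 0, 1, 2]

Derivation:
Old toposort: [4, 0, 3, 1, 2]
Added edge: 3->0
Position of 3 (2) > position of 0 (1). Must reorder: 3 must now come before 0.
Run Kahn's algorithm (break ties by smallest node id):
  initial in-degrees: [2, 3, 3, 1, 0]
  ready (indeg=0): [4]
  pop 4: indeg[0]->1; indeg[1]->2; indeg[3]->0 | ready=[3] | order so far=[4]
  pop 3: indeg[0]->0; indeg[1]->1; indeg[2]->2 | ready=[0] | order so far=[4, 3]
  pop 0: indeg[1]->0; indeg[2]->1 | ready=[1] | order so far=[4, 3, 0]
  pop 1: indeg[2]->0 | ready=[2] | order so far=[4, 3, 0, 1]
  pop 2: no out-edges | ready=[] | order so far=[4, 3, 0, 1, 2]
  Result: [4, 3, 0, 1, 2]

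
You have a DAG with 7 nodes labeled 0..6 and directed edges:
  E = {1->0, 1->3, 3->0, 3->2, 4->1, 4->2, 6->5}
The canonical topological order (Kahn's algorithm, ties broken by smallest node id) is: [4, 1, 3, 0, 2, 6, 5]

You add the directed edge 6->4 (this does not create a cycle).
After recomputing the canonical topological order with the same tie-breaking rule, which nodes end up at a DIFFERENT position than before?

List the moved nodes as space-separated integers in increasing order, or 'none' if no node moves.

Old toposort: [4, 1, 3, 0, 2, 6, 5]
Added edge 6->4
Recompute Kahn (smallest-id tiebreak):
  initial in-degrees: [2, 1, 2, 1, 1, 1, 0]
  ready (indeg=0): [6]
  pop 6: indeg[4]->0; indeg[5]->0 | ready=[4, 5] | order so far=[6]
  pop 4: indeg[1]->0; indeg[2]->1 | ready=[1, 5] | order so far=[6, 4]
  pop 1: indeg[0]->1; indeg[3]->0 | ready=[3, 5] | order so far=[6, 4, 1]
  pop 3: indeg[0]->0; indeg[2]->0 | ready=[0, 2, 5] | order so far=[6, 4, 1, 3]
  pop 0: no out-edges | ready=[2, 5] | order so far=[6, 4, 1, 3, 0]
  pop 2: no out-edges | ready=[5] | order so far=[6, 4, 1, 3, 0, 2]
  pop 5: no out-edges | ready=[] | order so far=[6, 4, 1, 3, 0, 2, 5]
New canonical toposort: [6, 4, 1, 3, 0, 2, 5]
Compare positions:
  Node 0: index 3 -> 4 (moved)
  Node 1: index 1 -> 2 (moved)
  Node 2: index 4 -> 5 (moved)
  Node 3: index 2 -> 3 (moved)
  Node 4: index 0 -> 1 (moved)
  Node 5: index 6 -> 6 (same)
  Node 6: index 5 -> 0 (moved)
Nodes that changed position: 0 1 2 3 4 6

Answer: 0 1 2 3 4 6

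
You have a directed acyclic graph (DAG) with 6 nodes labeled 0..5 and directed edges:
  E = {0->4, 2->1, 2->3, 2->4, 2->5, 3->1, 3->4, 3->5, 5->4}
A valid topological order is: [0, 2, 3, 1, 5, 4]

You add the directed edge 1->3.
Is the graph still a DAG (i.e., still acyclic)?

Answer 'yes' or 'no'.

Given toposort: [0, 2, 3, 1, 5, 4]
Position of 1: index 3; position of 3: index 2
New edge 1->3: backward (u after v in old order)
Backward edge: old toposort is now invalid. Check if this creates a cycle.
Does 3 already reach 1? Reachable from 3: [1, 3, 4, 5]. YES -> cycle!
Still a DAG? no

Answer: no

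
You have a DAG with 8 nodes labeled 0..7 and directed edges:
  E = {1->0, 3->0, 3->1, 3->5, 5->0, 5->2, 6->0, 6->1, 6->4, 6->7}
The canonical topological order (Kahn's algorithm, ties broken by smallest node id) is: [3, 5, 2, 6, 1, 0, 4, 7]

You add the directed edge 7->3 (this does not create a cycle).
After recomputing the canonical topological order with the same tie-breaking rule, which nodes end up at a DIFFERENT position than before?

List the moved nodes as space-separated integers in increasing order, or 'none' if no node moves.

Answer: 0 2 3 4 5 6 7

Derivation:
Old toposort: [3, 5, 2, 6, 1, 0, 4, 7]
Added edge 7->3
Recompute Kahn (smallest-id tiebreak):
  initial in-degrees: [4, 2, 1, 1, 1, 1, 0, 1]
  ready (indeg=0): [6]
  pop 6: indeg[0]->3; indeg[1]->1; indeg[4]->0; indeg[7]->0 | ready=[4, 7] | order so far=[6]
  pop 4: no out-edges | ready=[7] | order so far=[6, 4]
  pop 7: indeg[3]->0 | ready=[3] | order so far=[6, 4, 7]
  pop 3: indeg[0]->2; indeg[1]->0; indeg[5]->0 | ready=[1, 5] | order so far=[6, 4, 7, 3]
  pop 1: indeg[0]->1 | ready=[5] | order so far=[6, 4, 7, 3, 1]
  pop 5: indeg[0]->0; indeg[2]->0 | ready=[0, 2] | order so far=[6, 4, 7, 3, 1, 5]
  pop 0: no out-edges | ready=[2] | order so far=[6, 4, 7, 3, 1, 5, 0]
  pop 2: no out-edges | ready=[] | order so far=[6, 4, 7, 3, 1, 5, 0, 2]
New canonical toposort: [6, 4, 7, 3, 1, 5, 0, 2]
Compare positions:
  Node 0: index 5 -> 6 (moved)
  Node 1: index 4 -> 4 (same)
  Node 2: index 2 -> 7 (moved)
  Node 3: index 0 -> 3 (moved)
  Node 4: index 6 -> 1 (moved)
  Node 5: index 1 -> 5 (moved)
  Node 6: index 3 -> 0 (moved)
  Node 7: index 7 -> 2 (moved)
Nodes that changed position: 0 2 3 4 5 6 7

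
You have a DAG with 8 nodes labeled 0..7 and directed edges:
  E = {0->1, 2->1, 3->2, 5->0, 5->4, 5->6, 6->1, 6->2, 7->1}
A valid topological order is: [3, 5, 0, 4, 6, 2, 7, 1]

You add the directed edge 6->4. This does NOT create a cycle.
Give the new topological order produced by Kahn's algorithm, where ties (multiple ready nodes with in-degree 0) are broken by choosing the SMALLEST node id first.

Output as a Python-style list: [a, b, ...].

Answer: [3, 5, 0, 6, 2, 4, 7, 1]

Derivation:
Old toposort: [3, 5, 0, 4, 6, 2, 7, 1]
Added edge: 6->4
Position of 6 (4) > position of 4 (3). Must reorder: 6 must now come before 4.
Run Kahn's algorithm (break ties by smallest node id):
  initial in-degrees: [1, 4, 2, 0, 2, 0, 1, 0]
  ready (indeg=0): [3, 5, 7]
  pop 3: indeg[2]->1 | ready=[5, 7] | order so far=[3]
  pop 5: indeg[0]->0; indeg[4]->1; indeg[6]->0 | ready=[0, 6, 7] | order so far=[3, 5]
  pop 0: indeg[1]->3 | ready=[6, 7] | order so far=[3, 5, 0]
  pop 6: indeg[1]->2; indeg[2]->0; indeg[4]->0 | ready=[2, 4, 7] | order so far=[3, 5, 0, 6]
  pop 2: indeg[1]->1 | ready=[4, 7] | order so far=[3, 5, 0, 6, 2]
  pop 4: no out-edges | ready=[7] | order so far=[3, 5, 0, 6, 2, 4]
  pop 7: indeg[1]->0 | ready=[1] | order so far=[3, 5, 0, 6, 2, 4, 7]
  pop 1: no out-edges | ready=[] | order so far=[3, 5, 0, 6, 2, 4, 7, 1]
  Result: [3, 5, 0, 6, 2, 4, 7, 1]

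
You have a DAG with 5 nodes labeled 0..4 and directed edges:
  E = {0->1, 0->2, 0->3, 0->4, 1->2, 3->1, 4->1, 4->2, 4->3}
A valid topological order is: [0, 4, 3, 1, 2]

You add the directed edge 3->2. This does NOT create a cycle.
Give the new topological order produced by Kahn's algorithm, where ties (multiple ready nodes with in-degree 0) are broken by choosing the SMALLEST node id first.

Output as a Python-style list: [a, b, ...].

Old toposort: [0, 4, 3, 1, 2]
Added edge: 3->2
Position of 3 (2) < position of 2 (4). Old order still valid.
Run Kahn's algorithm (break ties by smallest node id):
  initial in-degrees: [0, 3, 4, 2, 1]
  ready (indeg=0): [0]
  pop 0: indeg[1]->2; indeg[2]->3; indeg[3]->1; indeg[4]->0 | ready=[4] | order so far=[0]
  pop 4: indeg[1]->1; indeg[2]->2; indeg[3]->0 | ready=[3] | order so far=[0, 4]
  pop 3: indeg[1]->0; indeg[2]->1 | ready=[1] | order so far=[0, 4, 3]
  pop 1: indeg[2]->0 | ready=[2] | order so far=[0, 4, 3, 1]
  pop 2: no out-edges | ready=[] | order so far=[0, 4, 3, 1, 2]
  Result: [0, 4, 3, 1, 2]

Answer: [0, 4, 3, 1, 2]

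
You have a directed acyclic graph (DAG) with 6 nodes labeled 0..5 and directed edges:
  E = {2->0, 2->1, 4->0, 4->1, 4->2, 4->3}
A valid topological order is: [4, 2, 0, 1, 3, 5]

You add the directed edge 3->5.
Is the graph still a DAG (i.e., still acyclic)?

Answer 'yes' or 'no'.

Answer: yes

Derivation:
Given toposort: [4, 2, 0, 1, 3, 5]
Position of 3: index 4; position of 5: index 5
New edge 3->5: forward
Forward edge: respects the existing order. Still a DAG, same toposort still valid.
Still a DAG? yes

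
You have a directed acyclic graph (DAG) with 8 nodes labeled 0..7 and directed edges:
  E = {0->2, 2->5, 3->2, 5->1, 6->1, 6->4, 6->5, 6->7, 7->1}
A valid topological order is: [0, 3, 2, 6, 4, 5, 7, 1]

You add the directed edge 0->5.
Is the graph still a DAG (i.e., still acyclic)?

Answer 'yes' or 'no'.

Answer: yes

Derivation:
Given toposort: [0, 3, 2, 6, 4, 5, 7, 1]
Position of 0: index 0; position of 5: index 5
New edge 0->5: forward
Forward edge: respects the existing order. Still a DAG, same toposort still valid.
Still a DAG? yes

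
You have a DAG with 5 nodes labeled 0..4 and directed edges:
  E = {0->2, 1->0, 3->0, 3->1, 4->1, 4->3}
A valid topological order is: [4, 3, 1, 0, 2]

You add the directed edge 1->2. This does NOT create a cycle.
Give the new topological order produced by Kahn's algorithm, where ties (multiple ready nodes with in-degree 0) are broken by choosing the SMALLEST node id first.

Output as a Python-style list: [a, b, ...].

Answer: [4, 3, 1, 0, 2]

Derivation:
Old toposort: [4, 3, 1, 0, 2]
Added edge: 1->2
Position of 1 (2) < position of 2 (4). Old order still valid.
Run Kahn's algorithm (break ties by smallest node id):
  initial in-degrees: [2, 2, 2, 1, 0]
  ready (indeg=0): [4]
  pop 4: indeg[1]->1; indeg[3]->0 | ready=[3] | order so far=[4]
  pop 3: indeg[0]->1; indeg[1]->0 | ready=[1] | order so far=[4, 3]
  pop 1: indeg[0]->0; indeg[2]->1 | ready=[0] | order so far=[4, 3, 1]
  pop 0: indeg[2]->0 | ready=[2] | order so far=[4, 3, 1, 0]
  pop 2: no out-edges | ready=[] | order so far=[4, 3, 1, 0, 2]
  Result: [4, 3, 1, 0, 2]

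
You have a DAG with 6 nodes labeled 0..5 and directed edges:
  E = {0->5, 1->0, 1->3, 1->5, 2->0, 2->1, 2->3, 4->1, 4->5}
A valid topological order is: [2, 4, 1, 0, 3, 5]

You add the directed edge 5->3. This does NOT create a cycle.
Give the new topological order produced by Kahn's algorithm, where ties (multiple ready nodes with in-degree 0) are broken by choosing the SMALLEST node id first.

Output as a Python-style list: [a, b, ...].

Old toposort: [2, 4, 1, 0, 3, 5]
Added edge: 5->3
Position of 5 (5) > position of 3 (4). Must reorder: 5 must now come before 3.
Run Kahn's algorithm (break ties by smallest node id):
  initial in-degrees: [2, 2, 0, 3, 0, 3]
  ready (indeg=0): [2, 4]
  pop 2: indeg[0]->1; indeg[1]->1; indeg[3]->2 | ready=[4] | order so far=[2]
  pop 4: indeg[1]->0; indeg[5]->2 | ready=[1] | order so far=[2, 4]
  pop 1: indeg[0]->0; indeg[3]->1; indeg[5]->1 | ready=[0] | order so far=[2, 4, 1]
  pop 0: indeg[5]->0 | ready=[5] | order so far=[2, 4, 1, 0]
  pop 5: indeg[3]->0 | ready=[3] | order so far=[2, 4, 1, 0, 5]
  pop 3: no out-edges | ready=[] | order so far=[2, 4, 1, 0, 5, 3]
  Result: [2, 4, 1, 0, 5, 3]

Answer: [2, 4, 1, 0, 5, 3]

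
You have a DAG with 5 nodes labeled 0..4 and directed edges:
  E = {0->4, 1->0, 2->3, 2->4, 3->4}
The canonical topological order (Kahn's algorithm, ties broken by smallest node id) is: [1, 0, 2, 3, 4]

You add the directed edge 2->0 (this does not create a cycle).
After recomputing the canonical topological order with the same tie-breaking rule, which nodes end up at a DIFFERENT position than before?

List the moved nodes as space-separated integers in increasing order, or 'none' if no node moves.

Old toposort: [1, 0, 2, 3, 4]
Added edge 2->0
Recompute Kahn (smallest-id tiebreak):
  initial in-degrees: [2, 0, 0, 1, 3]
  ready (indeg=0): [1, 2]
  pop 1: indeg[0]->1 | ready=[2] | order so far=[1]
  pop 2: indeg[0]->0; indeg[3]->0; indeg[4]->2 | ready=[0, 3] | order so far=[1, 2]
  pop 0: indeg[4]->1 | ready=[3] | order so far=[1, 2, 0]
  pop 3: indeg[4]->0 | ready=[4] | order so far=[1, 2, 0, 3]
  pop 4: no out-edges | ready=[] | order so far=[1, 2, 0, 3, 4]
New canonical toposort: [1, 2, 0, 3, 4]
Compare positions:
  Node 0: index 1 -> 2 (moved)
  Node 1: index 0 -> 0 (same)
  Node 2: index 2 -> 1 (moved)
  Node 3: index 3 -> 3 (same)
  Node 4: index 4 -> 4 (same)
Nodes that changed position: 0 2

Answer: 0 2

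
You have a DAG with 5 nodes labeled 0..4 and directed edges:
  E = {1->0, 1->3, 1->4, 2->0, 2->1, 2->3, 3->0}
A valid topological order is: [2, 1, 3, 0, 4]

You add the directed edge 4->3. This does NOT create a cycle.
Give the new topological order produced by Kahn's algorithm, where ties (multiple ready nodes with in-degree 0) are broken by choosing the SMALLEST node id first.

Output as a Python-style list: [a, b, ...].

Old toposort: [2, 1, 3, 0, 4]
Added edge: 4->3
Position of 4 (4) > position of 3 (2). Must reorder: 4 must now come before 3.
Run Kahn's algorithm (break ties by smallest node id):
  initial in-degrees: [3, 1, 0, 3, 1]
  ready (indeg=0): [2]
  pop 2: indeg[0]->2; indeg[1]->0; indeg[3]->2 | ready=[1] | order so far=[2]
  pop 1: indeg[0]->1; indeg[3]->1; indeg[4]->0 | ready=[4] | order so far=[2, 1]
  pop 4: indeg[3]->0 | ready=[3] | order so far=[2, 1, 4]
  pop 3: indeg[0]->0 | ready=[0] | order so far=[2, 1, 4, 3]
  pop 0: no out-edges | ready=[] | order so far=[2, 1, 4, 3, 0]
  Result: [2, 1, 4, 3, 0]

Answer: [2, 1, 4, 3, 0]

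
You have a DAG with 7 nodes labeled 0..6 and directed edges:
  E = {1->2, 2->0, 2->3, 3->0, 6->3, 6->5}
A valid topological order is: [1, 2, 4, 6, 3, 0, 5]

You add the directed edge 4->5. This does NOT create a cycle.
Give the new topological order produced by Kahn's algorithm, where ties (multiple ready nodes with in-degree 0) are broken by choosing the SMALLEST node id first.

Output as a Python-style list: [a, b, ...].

Old toposort: [1, 2, 4, 6, 3, 0, 5]
Added edge: 4->5
Position of 4 (2) < position of 5 (6). Old order still valid.
Run Kahn's algorithm (break ties by smallest node id):
  initial in-degrees: [2, 0, 1, 2, 0, 2, 0]
  ready (indeg=0): [1, 4, 6]
  pop 1: indeg[2]->0 | ready=[2, 4, 6] | order so far=[1]
  pop 2: indeg[0]->1; indeg[3]->1 | ready=[4, 6] | order so far=[1, 2]
  pop 4: indeg[5]->1 | ready=[6] | order so far=[1, 2, 4]
  pop 6: indeg[3]->0; indeg[5]->0 | ready=[3, 5] | order so far=[1, 2, 4, 6]
  pop 3: indeg[0]->0 | ready=[0, 5] | order so far=[1, 2, 4, 6, 3]
  pop 0: no out-edges | ready=[5] | order so far=[1, 2, 4, 6, 3, 0]
  pop 5: no out-edges | ready=[] | order so far=[1, 2, 4, 6, 3, 0, 5]
  Result: [1, 2, 4, 6, 3, 0, 5]

Answer: [1, 2, 4, 6, 3, 0, 5]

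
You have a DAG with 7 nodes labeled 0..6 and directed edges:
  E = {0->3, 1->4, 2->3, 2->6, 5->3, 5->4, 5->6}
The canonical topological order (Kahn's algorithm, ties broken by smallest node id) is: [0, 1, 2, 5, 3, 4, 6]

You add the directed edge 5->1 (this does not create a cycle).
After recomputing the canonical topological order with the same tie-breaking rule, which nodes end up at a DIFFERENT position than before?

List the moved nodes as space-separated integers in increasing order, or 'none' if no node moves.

Answer: 1 2 5

Derivation:
Old toposort: [0, 1, 2, 5, 3, 4, 6]
Added edge 5->1
Recompute Kahn (smallest-id tiebreak):
  initial in-degrees: [0, 1, 0, 3, 2, 0, 2]
  ready (indeg=0): [0, 2, 5]
  pop 0: indeg[3]->2 | ready=[2, 5] | order so far=[0]
  pop 2: indeg[3]->1; indeg[6]->1 | ready=[5] | order so far=[0, 2]
  pop 5: indeg[1]->0; indeg[3]->0; indeg[4]->1; indeg[6]->0 | ready=[1, 3, 6] | order so far=[0, 2, 5]
  pop 1: indeg[4]->0 | ready=[3, 4, 6] | order so far=[0, 2, 5, 1]
  pop 3: no out-edges | ready=[4, 6] | order so far=[0, 2, 5, 1, 3]
  pop 4: no out-edges | ready=[6] | order so far=[0, 2, 5, 1, 3, 4]
  pop 6: no out-edges | ready=[] | order so far=[0, 2, 5, 1, 3, 4, 6]
New canonical toposort: [0, 2, 5, 1, 3, 4, 6]
Compare positions:
  Node 0: index 0 -> 0 (same)
  Node 1: index 1 -> 3 (moved)
  Node 2: index 2 -> 1 (moved)
  Node 3: index 4 -> 4 (same)
  Node 4: index 5 -> 5 (same)
  Node 5: index 3 -> 2 (moved)
  Node 6: index 6 -> 6 (same)
Nodes that changed position: 1 2 5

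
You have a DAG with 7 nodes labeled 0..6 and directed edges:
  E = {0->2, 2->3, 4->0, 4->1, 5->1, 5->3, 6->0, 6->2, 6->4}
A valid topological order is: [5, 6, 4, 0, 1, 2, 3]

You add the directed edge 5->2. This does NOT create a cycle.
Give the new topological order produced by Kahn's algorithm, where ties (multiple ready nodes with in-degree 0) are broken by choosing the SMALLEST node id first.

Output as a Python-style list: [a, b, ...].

Answer: [5, 6, 4, 0, 1, 2, 3]

Derivation:
Old toposort: [5, 6, 4, 0, 1, 2, 3]
Added edge: 5->2
Position of 5 (0) < position of 2 (5). Old order still valid.
Run Kahn's algorithm (break ties by smallest node id):
  initial in-degrees: [2, 2, 3, 2, 1, 0, 0]
  ready (indeg=0): [5, 6]
  pop 5: indeg[1]->1; indeg[2]->2; indeg[3]->1 | ready=[6] | order so far=[5]
  pop 6: indeg[0]->1; indeg[2]->1; indeg[4]->0 | ready=[4] | order so far=[5, 6]
  pop 4: indeg[0]->0; indeg[1]->0 | ready=[0, 1] | order so far=[5, 6, 4]
  pop 0: indeg[2]->0 | ready=[1, 2] | order so far=[5, 6, 4, 0]
  pop 1: no out-edges | ready=[2] | order so far=[5, 6, 4, 0, 1]
  pop 2: indeg[3]->0 | ready=[3] | order so far=[5, 6, 4, 0, 1, 2]
  pop 3: no out-edges | ready=[] | order so far=[5, 6, 4, 0, 1, 2, 3]
  Result: [5, 6, 4, 0, 1, 2, 3]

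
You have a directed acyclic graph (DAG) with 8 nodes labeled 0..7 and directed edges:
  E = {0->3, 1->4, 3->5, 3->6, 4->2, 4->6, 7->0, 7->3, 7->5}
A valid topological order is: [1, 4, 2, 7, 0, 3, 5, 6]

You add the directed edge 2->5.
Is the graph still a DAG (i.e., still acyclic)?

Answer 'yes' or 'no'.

Answer: yes

Derivation:
Given toposort: [1, 4, 2, 7, 0, 3, 5, 6]
Position of 2: index 2; position of 5: index 6
New edge 2->5: forward
Forward edge: respects the existing order. Still a DAG, same toposort still valid.
Still a DAG? yes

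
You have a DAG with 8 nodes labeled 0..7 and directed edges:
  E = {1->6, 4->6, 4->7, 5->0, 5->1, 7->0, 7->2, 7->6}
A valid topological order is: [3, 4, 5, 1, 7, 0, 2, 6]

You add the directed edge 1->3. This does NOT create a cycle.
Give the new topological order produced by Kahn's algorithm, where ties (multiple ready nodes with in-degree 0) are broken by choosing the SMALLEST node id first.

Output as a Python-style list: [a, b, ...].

Answer: [4, 5, 1, 3, 7, 0, 2, 6]

Derivation:
Old toposort: [3, 4, 5, 1, 7, 0, 2, 6]
Added edge: 1->3
Position of 1 (3) > position of 3 (0). Must reorder: 1 must now come before 3.
Run Kahn's algorithm (break ties by smallest node id):
  initial in-degrees: [2, 1, 1, 1, 0, 0, 3, 1]
  ready (indeg=0): [4, 5]
  pop 4: indeg[6]->2; indeg[7]->0 | ready=[5, 7] | order so far=[4]
  pop 5: indeg[0]->1; indeg[1]->0 | ready=[1, 7] | order so far=[4, 5]
  pop 1: indeg[3]->0; indeg[6]->1 | ready=[3, 7] | order so far=[4, 5, 1]
  pop 3: no out-edges | ready=[7] | order so far=[4, 5, 1, 3]
  pop 7: indeg[0]->0; indeg[2]->0; indeg[6]->0 | ready=[0, 2, 6] | order so far=[4, 5, 1, 3, 7]
  pop 0: no out-edges | ready=[2, 6] | order so far=[4, 5, 1, 3, 7, 0]
  pop 2: no out-edges | ready=[6] | order so far=[4, 5, 1, 3, 7, 0, 2]
  pop 6: no out-edges | ready=[] | order so far=[4, 5, 1, 3, 7, 0, 2, 6]
  Result: [4, 5, 1, 3, 7, 0, 2, 6]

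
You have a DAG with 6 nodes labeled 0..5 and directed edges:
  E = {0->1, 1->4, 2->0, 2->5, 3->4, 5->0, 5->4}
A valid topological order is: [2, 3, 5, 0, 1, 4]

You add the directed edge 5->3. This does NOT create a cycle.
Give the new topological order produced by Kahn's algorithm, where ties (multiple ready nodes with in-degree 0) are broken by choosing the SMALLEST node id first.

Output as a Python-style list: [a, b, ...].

Old toposort: [2, 3, 5, 0, 1, 4]
Added edge: 5->3
Position of 5 (2) > position of 3 (1). Must reorder: 5 must now come before 3.
Run Kahn's algorithm (break ties by smallest node id):
  initial in-degrees: [2, 1, 0, 1, 3, 1]
  ready (indeg=0): [2]
  pop 2: indeg[0]->1; indeg[5]->0 | ready=[5] | order so far=[2]
  pop 5: indeg[0]->0; indeg[3]->0; indeg[4]->2 | ready=[0, 3] | order so far=[2, 5]
  pop 0: indeg[1]->0 | ready=[1, 3] | order so far=[2, 5, 0]
  pop 1: indeg[4]->1 | ready=[3] | order so far=[2, 5, 0, 1]
  pop 3: indeg[4]->0 | ready=[4] | order so far=[2, 5, 0, 1, 3]
  pop 4: no out-edges | ready=[] | order so far=[2, 5, 0, 1, 3, 4]
  Result: [2, 5, 0, 1, 3, 4]

Answer: [2, 5, 0, 1, 3, 4]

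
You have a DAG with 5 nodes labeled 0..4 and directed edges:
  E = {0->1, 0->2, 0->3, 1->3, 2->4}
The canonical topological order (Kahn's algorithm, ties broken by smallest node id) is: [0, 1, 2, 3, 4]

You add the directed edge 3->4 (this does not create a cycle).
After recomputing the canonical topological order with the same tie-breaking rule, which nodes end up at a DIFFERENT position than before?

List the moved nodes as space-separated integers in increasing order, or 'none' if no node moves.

Old toposort: [0, 1, 2, 3, 4]
Added edge 3->4
Recompute Kahn (smallest-id tiebreak):
  initial in-degrees: [0, 1, 1, 2, 2]
  ready (indeg=0): [0]
  pop 0: indeg[1]->0; indeg[2]->0; indeg[3]->1 | ready=[1, 2] | order so far=[0]
  pop 1: indeg[3]->0 | ready=[2, 3] | order so far=[0, 1]
  pop 2: indeg[4]->1 | ready=[3] | order so far=[0, 1, 2]
  pop 3: indeg[4]->0 | ready=[4] | order so far=[0, 1, 2, 3]
  pop 4: no out-edges | ready=[] | order so far=[0, 1, 2, 3, 4]
New canonical toposort: [0, 1, 2, 3, 4]
Compare positions:
  Node 0: index 0 -> 0 (same)
  Node 1: index 1 -> 1 (same)
  Node 2: index 2 -> 2 (same)
  Node 3: index 3 -> 3 (same)
  Node 4: index 4 -> 4 (same)
Nodes that changed position: none

Answer: none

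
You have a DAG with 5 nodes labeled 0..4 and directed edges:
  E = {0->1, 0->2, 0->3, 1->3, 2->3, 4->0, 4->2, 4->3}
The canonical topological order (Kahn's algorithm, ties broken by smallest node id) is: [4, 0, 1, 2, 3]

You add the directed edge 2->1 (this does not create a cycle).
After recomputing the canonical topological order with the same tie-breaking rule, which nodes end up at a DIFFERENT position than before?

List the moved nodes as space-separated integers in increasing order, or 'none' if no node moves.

Old toposort: [4, 0, 1, 2, 3]
Added edge 2->1
Recompute Kahn (smallest-id tiebreak):
  initial in-degrees: [1, 2, 2, 4, 0]
  ready (indeg=0): [4]
  pop 4: indeg[0]->0; indeg[2]->1; indeg[3]->3 | ready=[0] | order so far=[4]
  pop 0: indeg[1]->1; indeg[2]->0; indeg[3]->2 | ready=[2] | order so far=[4, 0]
  pop 2: indeg[1]->0; indeg[3]->1 | ready=[1] | order so far=[4, 0, 2]
  pop 1: indeg[3]->0 | ready=[3] | order so far=[4, 0, 2, 1]
  pop 3: no out-edges | ready=[] | order so far=[4, 0, 2, 1, 3]
New canonical toposort: [4, 0, 2, 1, 3]
Compare positions:
  Node 0: index 1 -> 1 (same)
  Node 1: index 2 -> 3 (moved)
  Node 2: index 3 -> 2 (moved)
  Node 3: index 4 -> 4 (same)
  Node 4: index 0 -> 0 (same)
Nodes that changed position: 1 2

Answer: 1 2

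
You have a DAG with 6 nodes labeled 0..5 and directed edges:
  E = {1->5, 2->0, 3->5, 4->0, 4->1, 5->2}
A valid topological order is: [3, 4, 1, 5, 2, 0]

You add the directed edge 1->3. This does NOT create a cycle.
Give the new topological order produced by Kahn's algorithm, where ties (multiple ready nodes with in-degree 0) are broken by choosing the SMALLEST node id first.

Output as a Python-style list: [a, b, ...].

Old toposort: [3, 4, 1, 5, 2, 0]
Added edge: 1->3
Position of 1 (2) > position of 3 (0). Must reorder: 1 must now come before 3.
Run Kahn's algorithm (break ties by smallest node id):
  initial in-degrees: [2, 1, 1, 1, 0, 2]
  ready (indeg=0): [4]
  pop 4: indeg[0]->1; indeg[1]->0 | ready=[1] | order so far=[4]
  pop 1: indeg[3]->0; indeg[5]->1 | ready=[3] | order so far=[4, 1]
  pop 3: indeg[5]->0 | ready=[5] | order so far=[4, 1, 3]
  pop 5: indeg[2]->0 | ready=[2] | order so far=[4, 1, 3, 5]
  pop 2: indeg[0]->0 | ready=[0] | order so far=[4, 1, 3, 5, 2]
  pop 0: no out-edges | ready=[] | order so far=[4, 1, 3, 5, 2, 0]
  Result: [4, 1, 3, 5, 2, 0]

Answer: [4, 1, 3, 5, 2, 0]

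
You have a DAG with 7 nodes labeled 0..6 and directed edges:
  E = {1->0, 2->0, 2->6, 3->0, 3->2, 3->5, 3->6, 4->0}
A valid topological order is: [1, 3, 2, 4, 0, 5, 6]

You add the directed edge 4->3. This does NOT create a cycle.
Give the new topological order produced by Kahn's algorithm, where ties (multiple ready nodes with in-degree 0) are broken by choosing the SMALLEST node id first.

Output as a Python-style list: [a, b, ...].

Old toposort: [1, 3, 2, 4, 0, 5, 6]
Added edge: 4->3
Position of 4 (3) > position of 3 (1). Must reorder: 4 must now come before 3.
Run Kahn's algorithm (break ties by smallest node id):
  initial in-degrees: [4, 0, 1, 1, 0, 1, 2]
  ready (indeg=0): [1, 4]
  pop 1: indeg[0]->3 | ready=[4] | order so far=[1]
  pop 4: indeg[0]->2; indeg[3]->0 | ready=[3] | order so far=[1, 4]
  pop 3: indeg[0]->1; indeg[2]->0; indeg[5]->0; indeg[6]->1 | ready=[2, 5] | order so far=[1, 4, 3]
  pop 2: indeg[0]->0; indeg[6]->0 | ready=[0, 5, 6] | order so far=[1, 4, 3, 2]
  pop 0: no out-edges | ready=[5, 6] | order so far=[1, 4, 3, 2, 0]
  pop 5: no out-edges | ready=[6] | order so far=[1, 4, 3, 2, 0, 5]
  pop 6: no out-edges | ready=[] | order so far=[1, 4, 3, 2, 0, 5, 6]
  Result: [1, 4, 3, 2, 0, 5, 6]

Answer: [1, 4, 3, 2, 0, 5, 6]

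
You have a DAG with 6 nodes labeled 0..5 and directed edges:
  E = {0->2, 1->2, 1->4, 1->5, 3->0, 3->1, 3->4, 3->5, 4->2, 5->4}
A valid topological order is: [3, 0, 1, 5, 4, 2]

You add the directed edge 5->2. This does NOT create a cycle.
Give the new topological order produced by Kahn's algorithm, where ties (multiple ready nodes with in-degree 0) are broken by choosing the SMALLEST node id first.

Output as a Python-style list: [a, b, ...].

Old toposort: [3, 0, 1, 5, 4, 2]
Added edge: 5->2
Position of 5 (3) < position of 2 (5). Old order still valid.
Run Kahn's algorithm (break ties by smallest node id):
  initial in-degrees: [1, 1, 4, 0, 3, 2]
  ready (indeg=0): [3]
  pop 3: indeg[0]->0; indeg[1]->0; indeg[4]->2; indeg[5]->1 | ready=[0, 1] | order so far=[3]
  pop 0: indeg[2]->3 | ready=[1] | order so far=[3, 0]
  pop 1: indeg[2]->2; indeg[4]->1; indeg[5]->0 | ready=[5] | order so far=[3, 0, 1]
  pop 5: indeg[2]->1; indeg[4]->0 | ready=[4] | order so far=[3, 0, 1, 5]
  pop 4: indeg[2]->0 | ready=[2] | order so far=[3, 0, 1, 5, 4]
  pop 2: no out-edges | ready=[] | order so far=[3, 0, 1, 5, 4, 2]
  Result: [3, 0, 1, 5, 4, 2]

Answer: [3, 0, 1, 5, 4, 2]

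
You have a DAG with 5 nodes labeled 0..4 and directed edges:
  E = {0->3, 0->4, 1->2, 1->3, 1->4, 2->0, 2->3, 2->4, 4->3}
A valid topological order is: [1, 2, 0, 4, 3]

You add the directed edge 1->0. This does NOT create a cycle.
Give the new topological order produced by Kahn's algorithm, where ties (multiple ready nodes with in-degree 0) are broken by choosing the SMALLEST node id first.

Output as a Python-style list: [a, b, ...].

Answer: [1, 2, 0, 4, 3]

Derivation:
Old toposort: [1, 2, 0, 4, 3]
Added edge: 1->0
Position of 1 (0) < position of 0 (2). Old order still valid.
Run Kahn's algorithm (break ties by smallest node id):
  initial in-degrees: [2, 0, 1, 4, 3]
  ready (indeg=0): [1]
  pop 1: indeg[0]->1; indeg[2]->0; indeg[3]->3; indeg[4]->2 | ready=[2] | order so far=[1]
  pop 2: indeg[0]->0; indeg[3]->2; indeg[4]->1 | ready=[0] | order so far=[1, 2]
  pop 0: indeg[3]->1; indeg[4]->0 | ready=[4] | order so far=[1, 2, 0]
  pop 4: indeg[3]->0 | ready=[3] | order so far=[1, 2, 0, 4]
  pop 3: no out-edges | ready=[] | order so far=[1, 2, 0, 4, 3]
  Result: [1, 2, 0, 4, 3]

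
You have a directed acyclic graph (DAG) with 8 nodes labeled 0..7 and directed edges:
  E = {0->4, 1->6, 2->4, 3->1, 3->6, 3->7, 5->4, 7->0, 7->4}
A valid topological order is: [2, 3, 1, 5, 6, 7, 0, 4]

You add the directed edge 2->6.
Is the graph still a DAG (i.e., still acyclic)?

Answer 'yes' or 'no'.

Answer: yes

Derivation:
Given toposort: [2, 3, 1, 5, 6, 7, 0, 4]
Position of 2: index 0; position of 6: index 4
New edge 2->6: forward
Forward edge: respects the existing order. Still a DAG, same toposort still valid.
Still a DAG? yes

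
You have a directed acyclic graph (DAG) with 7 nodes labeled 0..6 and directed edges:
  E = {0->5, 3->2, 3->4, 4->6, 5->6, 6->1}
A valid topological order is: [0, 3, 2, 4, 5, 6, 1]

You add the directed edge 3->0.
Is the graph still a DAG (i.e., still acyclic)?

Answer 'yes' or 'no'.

Answer: yes

Derivation:
Given toposort: [0, 3, 2, 4, 5, 6, 1]
Position of 3: index 1; position of 0: index 0
New edge 3->0: backward (u after v in old order)
Backward edge: old toposort is now invalid. Check if this creates a cycle.
Does 0 already reach 3? Reachable from 0: [0, 1, 5, 6]. NO -> still a DAG (reorder needed).
Still a DAG? yes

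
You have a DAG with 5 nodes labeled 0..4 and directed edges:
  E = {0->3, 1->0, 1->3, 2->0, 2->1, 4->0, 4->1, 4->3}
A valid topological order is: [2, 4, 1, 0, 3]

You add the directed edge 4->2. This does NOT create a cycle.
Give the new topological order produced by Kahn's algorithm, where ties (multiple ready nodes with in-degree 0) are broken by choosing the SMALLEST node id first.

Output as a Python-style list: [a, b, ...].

Old toposort: [2, 4, 1, 0, 3]
Added edge: 4->2
Position of 4 (1) > position of 2 (0). Must reorder: 4 must now come before 2.
Run Kahn's algorithm (break ties by smallest node id):
  initial in-degrees: [3, 2, 1, 3, 0]
  ready (indeg=0): [4]
  pop 4: indeg[0]->2; indeg[1]->1; indeg[2]->0; indeg[3]->2 | ready=[2] | order so far=[4]
  pop 2: indeg[0]->1; indeg[1]->0 | ready=[1] | order so far=[4, 2]
  pop 1: indeg[0]->0; indeg[3]->1 | ready=[0] | order so far=[4, 2, 1]
  pop 0: indeg[3]->0 | ready=[3] | order so far=[4, 2, 1, 0]
  pop 3: no out-edges | ready=[] | order so far=[4, 2, 1, 0, 3]
  Result: [4, 2, 1, 0, 3]

Answer: [4, 2, 1, 0, 3]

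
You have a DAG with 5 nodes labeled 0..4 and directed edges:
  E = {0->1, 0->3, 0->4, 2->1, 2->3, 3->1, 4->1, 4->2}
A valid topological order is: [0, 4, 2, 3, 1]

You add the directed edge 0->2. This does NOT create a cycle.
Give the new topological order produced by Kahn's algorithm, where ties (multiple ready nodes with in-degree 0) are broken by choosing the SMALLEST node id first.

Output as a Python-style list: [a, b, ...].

Old toposort: [0, 4, 2, 3, 1]
Added edge: 0->2
Position of 0 (0) < position of 2 (2). Old order still valid.
Run Kahn's algorithm (break ties by smallest node id):
  initial in-degrees: [0, 4, 2, 2, 1]
  ready (indeg=0): [0]
  pop 0: indeg[1]->3; indeg[2]->1; indeg[3]->1; indeg[4]->0 | ready=[4] | order so far=[0]
  pop 4: indeg[1]->2; indeg[2]->0 | ready=[2] | order so far=[0, 4]
  pop 2: indeg[1]->1; indeg[3]->0 | ready=[3] | order so far=[0, 4, 2]
  pop 3: indeg[1]->0 | ready=[1] | order so far=[0, 4, 2, 3]
  pop 1: no out-edges | ready=[] | order so far=[0, 4, 2, 3, 1]
  Result: [0, 4, 2, 3, 1]

Answer: [0, 4, 2, 3, 1]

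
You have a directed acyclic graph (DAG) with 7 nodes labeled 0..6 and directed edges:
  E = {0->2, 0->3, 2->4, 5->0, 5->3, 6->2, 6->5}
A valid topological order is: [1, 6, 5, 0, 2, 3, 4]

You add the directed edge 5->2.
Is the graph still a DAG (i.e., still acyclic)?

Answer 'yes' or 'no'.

Given toposort: [1, 6, 5, 0, 2, 3, 4]
Position of 5: index 2; position of 2: index 4
New edge 5->2: forward
Forward edge: respects the existing order. Still a DAG, same toposort still valid.
Still a DAG? yes

Answer: yes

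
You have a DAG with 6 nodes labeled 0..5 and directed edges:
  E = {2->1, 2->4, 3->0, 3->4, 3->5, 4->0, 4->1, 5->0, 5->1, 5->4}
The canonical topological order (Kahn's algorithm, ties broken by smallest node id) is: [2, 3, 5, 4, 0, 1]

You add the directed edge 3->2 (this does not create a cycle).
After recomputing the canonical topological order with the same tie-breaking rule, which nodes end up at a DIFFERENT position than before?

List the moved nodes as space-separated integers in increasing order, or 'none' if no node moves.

Old toposort: [2, 3, 5, 4, 0, 1]
Added edge 3->2
Recompute Kahn (smallest-id tiebreak):
  initial in-degrees: [3, 3, 1, 0, 3, 1]
  ready (indeg=0): [3]
  pop 3: indeg[0]->2; indeg[2]->0; indeg[4]->2; indeg[5]->0 | ready=[2, 5] | order so far=[3]
  pop 2: indeg[1]->2; indeg[4]->1 | ready=[5] | order so far=[3, 2]
  pop 5: indeg[0]->1; indeg[1]->1; indeg[4]->0 | ready=[4] | order so far=[3, 2, 5]
  pop 4: indeg[0]->0; indeg[1]->0 | ready=[0, 1] | order so far=[3, 2, 5, 4]
  pop 0: no out-edges | ready=[1] | order so far=[3, 2, 5, 4, 0]
  pop 1: no out-edges | ready=[] | order so far=[3, 2, 5, 4, 0, 1]
New canonical toposort: [3, 2, 5, 4, 0, 1]
Compare positions:
  Node 0: index 4 -> 4 (same)
  Node 1: index 5 -> 5 (same)
  Node 2: index 0 -> 1 (moved)
  Node 3: index 1 -> 0 (moved)
  Node 4: index 3 -> 3 (same)
  Node 5: index 2 -> 2 (same)
Nodes that changed position: 2 3

Answer: 2 3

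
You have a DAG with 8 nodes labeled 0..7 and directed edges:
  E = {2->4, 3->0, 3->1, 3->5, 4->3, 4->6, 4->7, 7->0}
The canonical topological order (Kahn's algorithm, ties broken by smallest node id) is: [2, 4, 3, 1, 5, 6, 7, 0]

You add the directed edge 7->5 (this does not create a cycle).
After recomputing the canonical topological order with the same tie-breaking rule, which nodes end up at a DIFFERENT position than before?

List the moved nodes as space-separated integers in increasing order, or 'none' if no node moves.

Old toposort: [2, 4, 3, 1, 5, 6, 7, 0]
Added edge 7->5
Recompute Kahn (smallest-id tiebreak):
  initial in-degrees: [2, 1, 0, 1, 1, 2, 1, 1]
  ready (indeg=0): [2]
  pop 2: indeg[4]->0 | ready=[4] | order so far=[2]
  pop 4: indeg[3]->0; indeg[6]->0; indeg[7]->0 | ready=[3, 6, 7] | order so far=[2, 4]
  pop 3: indeg[0]->1; indeg[1]->0; indeg[5]->1 | ready=[1, 6, 7] | order so far=[2, 4, 3]
  pop 1: no out-edges | ready=[6, 7] | order so far=[2, 4, 3, 1]
  pop 6: no out-edges | ready=[7] | order so far=[2, 4, 3, 1, 6]
  pop 7: indeg[0]->0; indeg[5]->0 | ready=[0, 5] | order so far=[2, 4, 3, 1, 6, 7]
  pop 0: no out-edges | ready=[5] | order so far=[2, 4, 3, 1, 6, 7, 0]
  pop 5: no out-edges | ready=[] | order so far=[2, 4, 3, 1, 6, 7, 0, 5]
New canonical toposort: [2, 4, 3, 1, 6, 7, 0, 5]
Compare positions:
  Node 0: index 7 -> 6 (moved)
  Node 1: index 3 -> 3 (same)
  Node 2: index 0 -> 0 (same)
  Node 3: index 2 -> 2 (same)
  Node 4: index 1 -> 1 (same)
  Node 5: index 4 -> 7 (moved)
  Node 6: index 5 -> 4 (moved)
  Node 7: index 6 -> 5 (moved)
Nodes that changed position: 0 5 6 7

Answer: 0 5 6 7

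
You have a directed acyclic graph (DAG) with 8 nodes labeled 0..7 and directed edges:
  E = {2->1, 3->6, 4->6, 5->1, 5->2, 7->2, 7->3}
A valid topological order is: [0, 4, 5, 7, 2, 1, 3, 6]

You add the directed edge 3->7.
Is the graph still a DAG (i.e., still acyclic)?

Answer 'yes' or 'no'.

Given toposort: [0, 4, 5, 7, 2, 1, 3, 6]
Position of 3: index 6; position of 7: index 3
New edge 3->7: backward (u after v in old order)
Backward edge: old toposort is now invalid. Check if this creates a cycle.
Does 7 already reach 3? Reachable from 7: [1, 2, 3, 6, 7]. YES -> cycle!
Still a DAG? no

Answer: no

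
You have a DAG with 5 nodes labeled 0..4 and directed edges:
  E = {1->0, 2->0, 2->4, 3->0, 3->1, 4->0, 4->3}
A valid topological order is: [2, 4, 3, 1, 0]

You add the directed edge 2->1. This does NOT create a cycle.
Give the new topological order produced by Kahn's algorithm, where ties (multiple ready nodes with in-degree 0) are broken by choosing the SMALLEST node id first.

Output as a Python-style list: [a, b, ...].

Answer: [2, 4, 3, 1, 0]

Derivation:
Old toposort: [2, 4, 3, 1, 0]
Added edge: 2->1
Position of 2 (0) < position of 1 (3). Old order still valid.
Run Kahn's algorithm (break ties by smallest node id):
  initial in-degrees: [4, 2, 0, 1, 1]
  ready (indeg=0): [2]
  pop 2: indeg[0]->3; indeg[1]->1; indeg[4]->0 | ready=[4] | order so far=[2]
  pop 4: indeg[0]->2; indeg[3]->0 | ready=[3] | order so far=[2, 4]
  pop 3: indeg[0]->1; indeg[1]->0 | ready=[1] | order so far=[2, 4, 3]
  pop 1: indeg[0]->0 | ready=[0] | order so far=[2, 4, 3, 1]
  pop 0: no out-edges | ready=[] | order so far=[2, 4, 3, 1, 0]
  Result: [2, 4, 3, 1, 0]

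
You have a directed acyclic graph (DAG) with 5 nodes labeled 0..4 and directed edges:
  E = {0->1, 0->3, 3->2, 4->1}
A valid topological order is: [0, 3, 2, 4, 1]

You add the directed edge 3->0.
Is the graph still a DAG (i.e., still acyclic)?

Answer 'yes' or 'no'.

Given toposort: [0, 3, 2, 4, 1]
Position of 3: index 1; position of 0: index 0
New edge 3->0: backward (u after v in old order)
Backward edge: old toposort is now invalid. Check if this creates a cycle.
Does 0 already reach 3? Reachable from 0: [0, 1, 2, 3]. YES -> cycle!
Still a DAG? no

Answer: no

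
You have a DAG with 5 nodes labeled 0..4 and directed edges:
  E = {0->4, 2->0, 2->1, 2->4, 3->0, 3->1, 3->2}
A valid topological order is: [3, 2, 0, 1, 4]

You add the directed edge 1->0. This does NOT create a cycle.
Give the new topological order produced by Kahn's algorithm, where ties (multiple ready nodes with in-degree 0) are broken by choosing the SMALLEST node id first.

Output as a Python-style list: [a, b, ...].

Answer: [3, 2, 1, 0, 4]

Derivation:
Old toposort: [3, 2, 0, 1, 4]
Added edge: 1->0
Position of 1 (3) > position of 0 (2). Must reorder: 1 must now come before 0.
Run Kahn's algorithm (break ties by smallest node id):
  initial in-degrees: [3, 2, 1, 0, 2]
  ready (indeg=0): [3]
  pop 3: indeg[0]->2; indeg[1]->1; indeg[2]->0 | ready=[2] | order so far=[3]
  pop 2: indeg[0]->1; indeg[1]->0; indeg[4]->1 | ready=[1] | order so far=[3, 2]
  pop 1: indeg[0]->0 | ready=[0] | order so far=[3, 2, 1]
  pop 0: indeg[4]->0 | ready=[4] | order so far=[3, 2, 1, 0]
  pop 4: no out-edges | ready=[] | order so far=[3, 2, 1, 0, 4]
  Result: [3, 2, 1, 0, 4]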